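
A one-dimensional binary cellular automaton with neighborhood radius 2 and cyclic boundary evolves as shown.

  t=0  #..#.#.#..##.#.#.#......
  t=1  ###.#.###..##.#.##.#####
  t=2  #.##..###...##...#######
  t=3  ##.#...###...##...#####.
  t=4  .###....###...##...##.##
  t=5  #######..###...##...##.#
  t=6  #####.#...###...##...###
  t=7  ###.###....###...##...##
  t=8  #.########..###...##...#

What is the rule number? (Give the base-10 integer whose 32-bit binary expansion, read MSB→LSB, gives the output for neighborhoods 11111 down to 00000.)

3180721687

  [31] ##### => #  t=1,i=0
  [30] ####. => .  t=1,i=1
  [29] ###.# => #  t=1,i=2
  [28] ###.. => #  t=1,i=8
  [27] ##.## => #  t=1,i=18
  [26] ##.#. => #  t=0,i=12
  [25] ##..# => .  t=1,i=9
  [24] ##... => #  t=2,i=9
  [23] #.### => #  t=1,i=6
  [22] #.##. => .  t=1,i=16
  [21] #.#.# => .  t=0,i=5
  [20] #.#.. => #  t=0,i=7
  [19] #..## => .  t=0,i=9
  [18] #..#. => #  t=0,i=2
  [17] #...# => .  t=2,i=10
  [16] #.... => #  t=0,i=19
  [15] .#### => #  t=1,i=20
  [14] .###. => #  t=1,i=7
  [13] .##.# => #  t=0,i=11
  [12] .##.. => #  t=2,i=3
  [11] .#.## => .  t=1,i=5
  [10] .#.#. => #  t=0,i=4
  [9] .#..# => #  t=0,i=1
  [8] .#... => .  t=0,i=18
  [7] ..### => .  t=2,i=6
  [6] ..##. => .  t=0,i=10
  [5] ..#.# => .  t=0,i=3
  [4] ..#.. => #  t=0,i=0
  [3] ...## => .  t=2,i=11
  [2] ...#. => #  t=0,i=23
  [1] ....# => #  t=0,i=22
  [0] ..... => #  t=0,i=20
  bits 10111101100101011111011000010111 = 3180721687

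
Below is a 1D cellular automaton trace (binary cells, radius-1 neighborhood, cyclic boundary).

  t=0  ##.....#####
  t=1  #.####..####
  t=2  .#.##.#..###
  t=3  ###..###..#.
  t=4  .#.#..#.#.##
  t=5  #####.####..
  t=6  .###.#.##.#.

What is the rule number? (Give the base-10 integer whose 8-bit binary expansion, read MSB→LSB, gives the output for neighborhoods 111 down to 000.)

181

  nb ###: next=#  (t=0,i=0, bit7=1)
  nb ##.: next=.  (t=0,i=1, bit6=0)
  nb #.#: next=#  (t=1,i=1, bit5=1)
  nb #..: next=#  (t=0,i=2, bit4=1)
  nb .##: next=.  (t=0,i=7, bit3=0)
  nb .#.: next=#  (t=2,i=1, bit2=1)
  nb ..#: next=.  (t=0,i=6, bit1=0)
  nb ...: next=#  (t=0,i=3, bit0=1)
  bits 10110101 = 181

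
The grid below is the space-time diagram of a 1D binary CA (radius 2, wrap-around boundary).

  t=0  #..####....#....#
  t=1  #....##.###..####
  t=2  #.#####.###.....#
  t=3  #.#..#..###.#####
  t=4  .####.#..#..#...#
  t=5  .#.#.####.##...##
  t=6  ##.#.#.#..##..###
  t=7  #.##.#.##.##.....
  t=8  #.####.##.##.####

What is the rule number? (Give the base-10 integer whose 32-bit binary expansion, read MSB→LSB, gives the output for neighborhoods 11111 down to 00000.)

  #####|.  b31=0 t=1,i=15
  ####.|#  b30=1 t=0,i=5
  ###.#|.  b29=0 t=2,i=6
  ###..|#  b28=1 t=0,i=6
  ##.##|.  b27=0 t=1,i=7
  ##.#.|#  b26=1 t=3,i=1
  ##..#|.  b25=0 t=0,i=1
  ##...|.  b24=0 t=0,i=7
  #.###|#  b23=1 t=1,i=8
  #.##.|#  b22=1 t=5,i=10
  #.#.#|#  b21=1 t=5,i=1
  #.#..|#  b20=1 t=3,i=2
  #..##|.  b19=0 t=0,i=2
  #..#.|#  b18=1 t=3,i=4
  #...#|.  b17=0 t=4,i=14
  #....|#  b16=1 t=0,i=8
  .####|.  b15=0 t=0,i=4
  .###.|#  b14=1 t=1,i=9
  .##.#|#  b13=1 t=1,i=6
  .##..|#  b12=1 t=0,i=0
  .#.##|.  b11=0 t=4,i=0
  .#.#.|.  b10=0 t=5,i=2
  .#..#|#  b9=1 t=3,i=3
  .#...|.  b8=0 t=0,i=12
  ..###|.  b7=0 t=0,i=3
  ..##.|#  b6=1 t=0,i=16
  ..#.#|#  b5=1 t=4,i=16
  ..#..|.  b4=0 t=0,i=11
  ...##|#  b3=1 t=0,i=15
  ...#.|#  b2=1 t=0,i=10
  ....#|#  b1=1 t=0,i=9
  .....|#  b0=1 t=2,i=13
  bits 01010100111101010111001001101111 = 1425371759

1425371759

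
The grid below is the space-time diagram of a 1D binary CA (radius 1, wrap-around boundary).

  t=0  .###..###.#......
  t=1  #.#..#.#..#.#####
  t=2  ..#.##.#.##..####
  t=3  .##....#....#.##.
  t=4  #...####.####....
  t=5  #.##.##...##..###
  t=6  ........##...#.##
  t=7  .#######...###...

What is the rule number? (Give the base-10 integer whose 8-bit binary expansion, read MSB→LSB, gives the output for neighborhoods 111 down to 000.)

  nb ###: next=#  (t=0,i=2, bit7=1)
  nb ##.: next=.  (t=0,i=3, bit6=0)
  nb #.#: next=.  (t=0,i=9, bit5=0)
  nb #..: next=.  (t=0,i=4, bit4=0)
  nb .##: next=.  (t=0,i=1, bit3=0)
  nb .#.: next=#  (t=0,i=10, bit2=1)
  nb ..#: next=#  (t=0,i=0, bit1=1)
  nb ...: next=#  (t=0,i=12, bit0=1)
  bits 10000111 = 135

135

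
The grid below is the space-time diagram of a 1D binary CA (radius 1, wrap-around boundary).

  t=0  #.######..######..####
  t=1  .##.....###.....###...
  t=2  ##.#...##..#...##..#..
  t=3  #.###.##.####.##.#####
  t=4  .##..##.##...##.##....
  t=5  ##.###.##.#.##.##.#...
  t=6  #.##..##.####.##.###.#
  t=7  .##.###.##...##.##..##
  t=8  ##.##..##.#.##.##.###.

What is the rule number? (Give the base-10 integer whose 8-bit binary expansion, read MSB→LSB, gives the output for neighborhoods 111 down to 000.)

  ### -> .   bit 7 = 0  t=0,i=3
  ##. -> .   bit 6 = 0  t=0,i=0
  #.# -> #   bit 5 = 1  t=0,i=1
  #.. -> #   bit 4 = 1  t=0,i=8
  .## -> #   bit 3 = 1  t=0,i=2
  .#. -> #   bit 2 = 1  t=2,i=3
  ..# -> #   bit 1 = 1  t=0,i=9
  ... -> .   bit 0 = 0  t=1,i=4
  bits 00111110 = 62

62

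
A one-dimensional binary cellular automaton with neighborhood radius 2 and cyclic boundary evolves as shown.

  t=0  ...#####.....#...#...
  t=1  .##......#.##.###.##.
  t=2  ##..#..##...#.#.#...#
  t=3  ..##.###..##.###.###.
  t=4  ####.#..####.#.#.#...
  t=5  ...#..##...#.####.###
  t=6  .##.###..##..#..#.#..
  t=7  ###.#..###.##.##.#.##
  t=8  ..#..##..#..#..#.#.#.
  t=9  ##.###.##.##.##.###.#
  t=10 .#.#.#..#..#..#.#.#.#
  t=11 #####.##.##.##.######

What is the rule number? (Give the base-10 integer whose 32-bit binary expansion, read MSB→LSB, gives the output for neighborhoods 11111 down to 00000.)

581904206

  ##### -> .   bit 31 = 0  t=0,i=5
  ####. -> .   bit 30 = 0  t=0,i=6
  ###.# -> #   bit 29 = 1  t=1,i=16
  ###.. -> .   bit 28 = 0  t=0,i=7
  ##.## -> .   bit 27 = 0  t=1,i=13
  ##.#. -> .   bit 26 = 0  t=4,i=4
  ##..# -> #   bit 25 = 1  t=1,i=20
  ##... -> .   bit 24 = 0  t=0,i=8
  #.### -> #   bit 23 = 1  t=1,i=14
  #.##. -> .   bit 22 = 0  t=1,i=11
  #.#.# -> #   bit 21 = 1  t=2,i=14
  #.#.. -> .   bit 20 = 0  t=2,i=16
  #..## -> #   bit 19 = 1  t=1,i=0
  #..#. -> #   bit 18 = 1  t=2,i=3
  #...# -> #   bit 17 = 1  t=0,i=15
  #.... -> #   bit 16 = 1  t=0,i=9
  .#### -> .   bit 15 = 0  t=0,i=4
  .###. -> .   bit 14 = 0  t=1,i=15
  .##.# -> #   bit 13 = 1  t=1,i=12
  .##.. -> .   bit 12 = 0  t=1,i=2
  .#.## -> .   bit 11 = 0  t=1,i=10
  .#.#. -> #   bit 10 = 1  t=2,i=13
  .#..# -> #   bit 9 = 1  t=2,i=5
  .#... -> #   bit 8 = 1  t=0,i=14
  ..### -> .   bit 7 = 0  t=0,i=3
  ..##. -> #   bit 6 = 1  t=1,i=1
  ..#.# -> .   bit 5 = 0  t=1,i=9
  ..#.. -> .   bit 4 = 0  t=0,i=13
  ...## -> #   bit 3 = 1  t=0,i=2
  ...#. -> #   bit 2 = 1  t=0,i=12
  ....# -> #   bit 1 = 1  t=0,i=1
  ..... -> .   bit 0 = 0  t=0,i=0
  bits 00100010101011110010011101001110 = 581904206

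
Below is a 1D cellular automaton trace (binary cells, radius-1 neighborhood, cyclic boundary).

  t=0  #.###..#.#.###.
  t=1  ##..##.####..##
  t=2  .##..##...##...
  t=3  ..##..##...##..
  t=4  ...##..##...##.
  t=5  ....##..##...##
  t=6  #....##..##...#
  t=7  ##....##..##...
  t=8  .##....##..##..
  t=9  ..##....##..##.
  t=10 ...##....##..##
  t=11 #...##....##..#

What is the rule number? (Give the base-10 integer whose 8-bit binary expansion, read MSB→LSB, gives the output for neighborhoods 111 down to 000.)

  ###|.  b7=0 t=0,i=3
  ##.|#  b6=1 t=0,i=4
  #.#|#  b5=1 t=0,i=1
  #..|#  b4=1 t=0,i=5
  .##|.  b3=0 t=0,i=2
  .#.|#  b2=1 t=0,i=0
  ..#|.  b1=0 t=0,i=6
  ...|.  b0=0 t=2,i=8
  bits 01110100 = 116

116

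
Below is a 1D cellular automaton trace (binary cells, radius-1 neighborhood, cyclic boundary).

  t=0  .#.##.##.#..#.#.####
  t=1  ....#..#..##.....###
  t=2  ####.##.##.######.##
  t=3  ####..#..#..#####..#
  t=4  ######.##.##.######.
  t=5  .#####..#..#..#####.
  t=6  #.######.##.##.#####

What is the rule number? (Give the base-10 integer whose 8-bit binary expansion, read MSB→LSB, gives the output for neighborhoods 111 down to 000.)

  ### -> #   bit 7 = 1  t=0,i=17
  ##. -> #   bit 6 = 1  t=0,i=4
  #.# -> .   bit 5 = 0  t=0,i=0
  #.. -> #   bit 4 = 1  t=0,i=10
  .## -> .   bit 3 = 0  t=0,i=3
  .#. -> .   bit 2 = 0  t=0,i=1
  ..# -> #   bit 1 = 1  t=0,i=11
  ... -> #   bit 0 = 1  t=1,i=1
  bits 11010011 = 211

211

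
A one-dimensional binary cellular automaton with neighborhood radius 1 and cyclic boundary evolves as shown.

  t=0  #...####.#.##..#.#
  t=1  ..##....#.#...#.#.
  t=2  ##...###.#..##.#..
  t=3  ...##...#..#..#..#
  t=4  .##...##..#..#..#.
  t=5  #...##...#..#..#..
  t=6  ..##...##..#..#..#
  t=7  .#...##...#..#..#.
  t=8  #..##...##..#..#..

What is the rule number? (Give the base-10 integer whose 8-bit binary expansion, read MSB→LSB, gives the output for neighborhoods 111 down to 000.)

  ### -> .   bit 7 = 0  t=0,i=5
  ##. -> .   bit 6 = 0  t=0,i=0
  #.# -> #   bit 5 = 1  t=0,i=8
  #.. -> .   bit 4 = 0  t=0,i=1
  .## -> .   bit 3 = 0  t=0,i=4
  .#. -> .   bit 2 = 0  t=0,i=9
  ..# -> #   bit 1 = 1  t=0,i=3
  ... -> #   bit 0 = 1  t=0,i=2
  bits 00100011 = 35

35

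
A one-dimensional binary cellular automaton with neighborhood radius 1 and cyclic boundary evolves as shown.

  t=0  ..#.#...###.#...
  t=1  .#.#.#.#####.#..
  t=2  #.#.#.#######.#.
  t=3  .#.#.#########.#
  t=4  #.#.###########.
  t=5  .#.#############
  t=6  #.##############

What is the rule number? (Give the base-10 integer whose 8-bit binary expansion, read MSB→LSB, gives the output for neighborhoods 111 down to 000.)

  ###|#  b7=1 t=0,i=9
  ##.|#  b6=1 t=0,i=10
  #.#|#  b5=1 t=0,i=3
  #..|#  b4=1 t=0,i=5
  .##|#  b3=1 t=0,i=8
  .#.|.  b2=0 t=0,i=2
  ..#|#  b1=1 t=0,i=1
  ...|.  b0=0 t=0,i=0
  bits 11111010 = 250

250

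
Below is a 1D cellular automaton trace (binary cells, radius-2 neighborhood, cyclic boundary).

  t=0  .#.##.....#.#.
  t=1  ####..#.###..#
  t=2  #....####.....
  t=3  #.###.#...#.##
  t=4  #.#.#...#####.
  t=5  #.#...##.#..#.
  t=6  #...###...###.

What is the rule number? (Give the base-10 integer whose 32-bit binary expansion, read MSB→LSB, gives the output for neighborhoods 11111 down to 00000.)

552045182

  #####|.  b31=0 t=1,i=1
  ####.|.  b30=0 t=1,i=2
  ###.#|#  b29=1 t=3,i=0
  ###..|.  b28=0 t=1,i=3
  ##.##|.  b27=0 t=3,i=1
  ##.#.|.  b26=0 t=3,i=5
  ##..#|.  b25=0 t=1,i=4
  ##...|.  b24=0 t=0,i=5
  #.###|#  b23=1 t=1,i=8
  #.##.|#  b22=1 t=0,i=3
  #.#.#|#  b21=1 t=4,i=0
  #.#..|.  b20=0 t=0,i=12
  #..##|.  b19=0 t=1,i=12
  #..#.|#  b18=1 t=0,i=0
  #...#|#  b17=1 t=3,i=8
  #....|#  b16=1 t=0,i=6
  .####|#  b15=1 t=1,i=0
  .###.|.  b14=0 t=1,i=9
  .##.#|.  b13=0 t=5,i=7
  .##..|.  b12=0 t=0,i=4
  .#.##|#  b11=1 t=0,i=2
  .#.#.|.  b10=0 t=0,i=11
  .#..#|#  b9=1 t=0,i=13
  .#...|.  b8=0 t=2,i=1
  ..###|.  b7=0 t=1,i=13
  ..##.|#  b6=1 t=5,i=6
  ..#.#|#  b5=1 t=0,i=1
  ..#..|#  b4=1 t=2,i=0
  ...##|#  b3=1 t=2,i=4
  ...#.|#  b2=1 t=0,i=9
  ....#|#  b1=1 t=0,i=8
  .....|.  b0=0 t=0,i=7
  bits 00100000111001111000101001111110 = 552045182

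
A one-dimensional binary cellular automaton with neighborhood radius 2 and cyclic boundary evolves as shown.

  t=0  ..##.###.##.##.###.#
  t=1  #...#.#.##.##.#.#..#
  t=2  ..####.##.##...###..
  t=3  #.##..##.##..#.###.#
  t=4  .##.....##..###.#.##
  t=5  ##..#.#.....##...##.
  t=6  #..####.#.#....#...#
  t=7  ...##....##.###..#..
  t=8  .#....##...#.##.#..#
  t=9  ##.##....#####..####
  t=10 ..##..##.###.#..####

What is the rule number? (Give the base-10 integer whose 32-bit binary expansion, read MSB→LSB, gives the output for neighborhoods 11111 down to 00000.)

  nb #####: next=#  (t=9,i=11, bit31=1)
  nb ####.: next=.  (t=2,i=4, bit30=0)
  nb ###.#: next=.  (t=0,i=7, bit29=0)
  nb ###..: next=#  (t=2,i=17, bit28=1)
  nb ##.##: next=#  (t=0,i=4, bit27=1)
  nb ##.#.: next=.  (t=0,i=18, bit26=0)
  nb ##..#: next=.  (t=3,i=4, bit25=0)
  nb ##...: next=.  (t=1,i=1, bit24=0)
  nb #.###: next=.  (t=0,i=5, bit23=0)
  nb #.##.: next=#  (t=0,i=9, bit22=1)
  nb #.#.#: next=.  (t=1,i=6, bit21=0)
  nb #.#..: next=#  (t=0,i=19, bit20=1)
  nb #..##: next=.  (t=0,i=1, bit19=0)
  nb #..#.: next=#  (t=3,i=12, bit18=1)
  nb #...#: next=#  (t=1,i=2, bit17=1)
  nb #....: next=#  (t=2,i=19, bit16=1)
  nb .####: next=#  (t=2,i=3, bit15=1)
  nb .###.: next=#  (t=0,i=6, bit14=1)
  nb .##.#: next=.  (t=0,i=3, bit13=0)
  nb .##..: next=.  (t=1,i=0, bit12=0)
  nb .#.##: next=#  (t=1,i=7, bit11=1)
  nb .#.#.: next=#  (t=1,i=5, bit10=1)
  nb .#..#: next=#  (t=0,i=0, bit9=1)
  nb .#...: next=.  (t=5,i=7, bit8=0)
  nb ..###: next=#  (t=2,i=2, bit7=1)
  nb ..##.: next=.  (t=0,i=2, bit6=0)
  nb ..#.#: next=#  (t=1,i=4, bit5=1)
  nb ..#..: next=.  (t=6,i=15, bit4=0)
  nb ...##: next=.  (t=2,i=1, bit3=0)
  nb ...#.: next=#  (t=1,i=3, bit2=1)
  nb ....#: next=#  (t=2,i=0, bit1=1)
  nb .....: next=.  (t=4,i=5, bit0=0)
  bits 10011000010101111100111010100110 = 2555891366

2555891366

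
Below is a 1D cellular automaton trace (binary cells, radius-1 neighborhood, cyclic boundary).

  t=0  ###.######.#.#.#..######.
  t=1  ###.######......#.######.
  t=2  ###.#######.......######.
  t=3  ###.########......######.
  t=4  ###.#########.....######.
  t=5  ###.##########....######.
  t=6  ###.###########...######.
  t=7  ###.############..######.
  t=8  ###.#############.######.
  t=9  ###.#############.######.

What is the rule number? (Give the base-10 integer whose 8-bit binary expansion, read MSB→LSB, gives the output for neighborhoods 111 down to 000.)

216

  ### -> #   bit 7 = 1  t=0,i=1
  ##. -> #   bit 6 = 1  t=0,i=2
  #.# -> .   bit 5 = 0  t=0,i=3
  #.. -> #   bit 4 = 1  t=0,i=16
  .## -> #   bit 3 = 1  t=0,i=0
  .#. -> .   bit 2 = 0  t=0,i=11
  ..# -> .   bit 1 = 0  t=0,i=17
  ... -> .   bit 0 = 0  t=1,i=11
  bits 11011000 = 216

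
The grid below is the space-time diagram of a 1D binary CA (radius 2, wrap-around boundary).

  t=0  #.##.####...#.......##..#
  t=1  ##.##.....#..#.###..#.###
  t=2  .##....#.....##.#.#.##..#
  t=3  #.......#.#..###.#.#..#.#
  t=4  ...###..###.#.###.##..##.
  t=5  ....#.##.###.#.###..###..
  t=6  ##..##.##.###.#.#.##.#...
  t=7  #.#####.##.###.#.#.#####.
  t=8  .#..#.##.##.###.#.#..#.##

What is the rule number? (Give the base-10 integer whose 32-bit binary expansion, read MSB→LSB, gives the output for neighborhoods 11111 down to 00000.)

2920967521

  nb #####: next=#  (t=1,i=24, bit31=1)
  nb ####.: next=.  (t=0,i=7, bit30=0)
  nb ###.#: next=#  (t=1,i=1, bit29=1)
  nb ###..: next=.  (t=0,i=8, bit28=0)
  nb ##.##: next=#  (t=0,i=1, bit27=1)
  nb ##.#.: next=#  (t=2,i=15, bit26=1)
  nb ##..#: next=#  (t=0,i=22, bit25=1)
  nb ##...: next=.  (t=0,i=9, bit24=0)
  nb #.###: next=.  (t=0,i=5, bit23=0)
  nb #.##.: next=.  (t=0,i=2, bit22=0)
  nb #.#.#: next=.  (t=2,i=16, bit21=0)
  nb #.#..: next=#  (t=3,i=10, bit20=1)
  nb #..##: next=#  (t=0,i=23, bit19=1)
  nb #..#.: next=.  (t=1,i=12, bit18=0)
  nb #...#: next=#  (t=0,i=10, bit17=1)
  nb #....: next=.  (t=0,i=14, bit16=0)
  nb .####: next=.  (t=0,i=6, bit15=0)
  nb .###.: next=#  (t=1,i=16, bit14=1)
  nb .##.#: next=#  (t=0,i=0, bit13=1)
  nb .##..: next=.  (t=0,i=21, bit12=0)
  nb .#.##: next=#  (t=1,i=14, bit11=1)
  nb .#.#.: next=#  (t=2,i=17, bit10=1)
  nb .#..#: next=.  (t=1,i=11, bit9=0)
  nb .#...: next=#  (t=0,i=13, bit8=1)
  nb ..###: next=.  (t=3,i=13, bit7=0)
  nb ..##.: next=#  (t=0,i=20, bit6=1)
  nb ..#.#: next=#  (t=1,i=13, bit5=1)
  nb ..#..: next=.  (t=0,i=12, bit4=0)
  nb ...##: next=.  (t=0,i=19, bit3=0)
  nb ...#.: next=.  (t=0,i=11, bit2=0)
  nb ....#: next=.  (t=0,i=18, bit1=0)
  nb .....: next=#  (t=0,i=15, bit0=1)
  bits 10101110000110100110110101100001 = 2920967521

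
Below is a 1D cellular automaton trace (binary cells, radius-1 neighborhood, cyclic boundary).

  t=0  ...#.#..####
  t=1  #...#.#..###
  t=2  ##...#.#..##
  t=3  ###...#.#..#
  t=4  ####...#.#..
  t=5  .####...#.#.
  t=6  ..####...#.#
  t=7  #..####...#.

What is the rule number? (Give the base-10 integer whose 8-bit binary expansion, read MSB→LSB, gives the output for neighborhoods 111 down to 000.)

  ###|#  b7=1 t=0,i=9
  ##.|#  b6=1 t=0,i=11
  #.#|#  b5=1 t=0,i=4
  #..|#  b4=1 t=0,i=0
  .##|.  b3=0 t=0,i=8
  .#.|.  b2=0 t=0,i=3
  ..#|.  b1=0 t=0,i=2
  ...|.  b0=0 t=0,i=1
  bits 11110000 = 240

240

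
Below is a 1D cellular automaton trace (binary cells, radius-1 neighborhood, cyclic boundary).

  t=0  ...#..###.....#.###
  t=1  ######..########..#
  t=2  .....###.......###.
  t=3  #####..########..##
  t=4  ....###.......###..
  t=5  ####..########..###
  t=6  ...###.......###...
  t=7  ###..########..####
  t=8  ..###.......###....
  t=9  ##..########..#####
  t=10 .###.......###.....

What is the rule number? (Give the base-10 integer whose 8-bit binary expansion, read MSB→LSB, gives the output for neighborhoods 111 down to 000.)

  nb ###: next=.  (t=0,i=7, bit7=0)
  nb ##.: next=#  (t=0,i=8, bit6=1)
  nb #.#: next=#  (t=0,i=15, bit5=1)
  nb #..: next=#  (t=0,i=0, bit4=1)
  nb .##: next=.  (t=0,i=6, bit3=0)
  nb .#.: next=#  (t=0,i=3, bit2=1)
  nb ..#: next=#  (t=0,i=2, bit1=1)
  nb ...: next=#  (t=0,i=1, bit0=1)
  bits 01110111 = 119

119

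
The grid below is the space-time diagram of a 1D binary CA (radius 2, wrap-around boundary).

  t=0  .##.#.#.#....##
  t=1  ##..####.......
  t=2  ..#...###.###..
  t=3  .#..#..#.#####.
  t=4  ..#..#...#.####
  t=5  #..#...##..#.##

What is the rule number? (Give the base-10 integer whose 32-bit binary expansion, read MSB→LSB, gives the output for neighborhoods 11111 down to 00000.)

  nb #####: next=#  (t=3,i=11, bit31=1)
  nb ####.: next=#  (t=1,i=6, bit30=1)
  nb ###.#: next=.  (t=2,i=8, bit29=0)
  nb ###..: next=#  (t=1,i=7, bit28=1)
  nb ##.##: next=#  (t=0,i=0, bit27=1)
  nb ##.#.: next=.  (t=0,i=3, bit26=0)
  nb ##..#: next=#  (t=1,i=2, bit25=1)
  nb ##...: next=#  (t=1,i=8, bit24=1)
  nb #.###: next=#  (t=2,i=10, bit23=1)
  nb #.##.: next=#  (t=0,i=1, bit22=1)
  nb #.#.#: next=#  (t=0,i=4, bit21=1)
  nb #.#..: next=.  (t=0,i=8, bit20=0)
  nb #..##: next=.  (t=1,i=3, bit19=0)
  nb #..#.: next=.  (t=3,i=0, bit18=0)
  nb #...#: next=#  (t=2,i=4, bit17=1)
  nb #....: next=.  (t=0,i=10, bit16=0)
  nb .####: next=.  (t=1,i=5, bit15=0)
  nb .###.: next=#  (t=2,i=7, bit14=1)
  nb .##.#: next=.  (t=0,i=2, bit13=0)
  nb .##..: next=.  (t=1,i=1, bit12=0)
  nb .#.##: next=.  (t=3,i=8, bit11=0)
  nb .#.#.: next=#  (t=0,i=5, bit10=1)
  nb .#..#: next=#  (t=3,i=2, bit9=1)
  nb .#...: next=.  (t=0,i=9, bit8=0)
  nb ..###: next=.  (t=1,i=4, bit7=0)
  nb ..##.: next=.  (t=0,i=13, bit6=0)
  nb ..#.#: next=.  (t=3,i=7, bit5=0)
  nb ..#..: next=.  (t=2,i=2, bit4=0)
  nb ...##: next=.  (t=0,i=12, bit3=0)
  nb ...#.: next=#  (t=2,i=1, bit2=1)
  nb ....#: next=.  (t=0,i=11, bit1=0)
  nb .....: next=#  (t=1,i=10, bit0=1)
  bits 11011011111000100100011000000101 = 3689039365

3689039365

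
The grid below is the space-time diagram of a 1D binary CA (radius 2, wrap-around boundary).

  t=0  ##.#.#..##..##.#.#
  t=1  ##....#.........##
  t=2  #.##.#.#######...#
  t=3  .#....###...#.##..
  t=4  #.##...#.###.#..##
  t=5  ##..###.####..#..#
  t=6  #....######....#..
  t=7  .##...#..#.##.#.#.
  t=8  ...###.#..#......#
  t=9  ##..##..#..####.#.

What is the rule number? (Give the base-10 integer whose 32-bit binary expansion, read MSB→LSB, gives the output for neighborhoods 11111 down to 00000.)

  [31] ##### => .  t=2,i=9
  [30] ####. => #  t=1,i=0
  [29] ###.# => #  t=0,i=1
  [28] ###.. => .  t=1,i=1
  [27] ##.## => #  t=2,i=1
  [26] ##.#. => .  t=0,i=2
  [25] ##..# => .  t=0,i=10
  [24] ##... => #  t=1,i=2
  [23] #.### => #  t=0,i=17
  [22] #.##. => .  t=2,i=2
  [21] #.#.# => .  t=0,i=3
  [20] #.#.. => .  t=0,i=5
  [19] #..## => .  t=0,i=7
  [18] #..#. => .  t=5,i=13
  [17] #...# => #  t=2,i=15
  [16] #.... => #  t=1,i=3
  [15] .#### => #  t=1,i=17
  [14] .###. => #  t=0,i=0
  [13] .##.# => .  t=0,i=13
  [12] .##.. => .  t=0,i=9
  [11] .#.## => #  t=0,i=16
  [10] .#.#. => .  t=0,i=4
  [9] .#..# => #  t=0,i=6
  [8] .#... => #  t=1,i=7
  [7] ..### => .  t=1,i=16
  [6] ..##. => .  t=0,i=8
  [5] ..#.# => .  t=3,i=12
  [4] ..#.. => .  t=1,i=6
  [3] ...## => .  t=1,i=15
  [2] ...#. => #  t=1,i=5
  [1] ....# => .  t=1,i=4
  [0] ..... => #  t=1,i=9
  bits 01101001100000111100101100000101 = 1770244869

1770244869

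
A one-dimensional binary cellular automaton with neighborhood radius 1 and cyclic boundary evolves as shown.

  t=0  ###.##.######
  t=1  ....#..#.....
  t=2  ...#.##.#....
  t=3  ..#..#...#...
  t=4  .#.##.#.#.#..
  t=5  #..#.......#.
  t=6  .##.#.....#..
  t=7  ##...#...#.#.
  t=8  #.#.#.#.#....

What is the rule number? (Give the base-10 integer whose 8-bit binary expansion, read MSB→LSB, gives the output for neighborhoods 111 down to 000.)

26

  nb ###: next=.  (t=0,i=0, bit7=0)
  nb ##.: next=.  (t=0,i=2, bit6=0)
  nb #.#: next=.  (t=0,i=3, bit5=0)
  nb #..: next=#  (t=1,i=5, bit4=1)
  nb .##: next=#  (t=0,i=4, bit3=1)
  nb .#.: next=.  (t=1,i=4, bit2=0)
  nb ..#: next=#  (t=1,i=3, bit1=1)
  nb ...: next=.  (t=1,i=0, bit0=0)
  bits 00011010 = 26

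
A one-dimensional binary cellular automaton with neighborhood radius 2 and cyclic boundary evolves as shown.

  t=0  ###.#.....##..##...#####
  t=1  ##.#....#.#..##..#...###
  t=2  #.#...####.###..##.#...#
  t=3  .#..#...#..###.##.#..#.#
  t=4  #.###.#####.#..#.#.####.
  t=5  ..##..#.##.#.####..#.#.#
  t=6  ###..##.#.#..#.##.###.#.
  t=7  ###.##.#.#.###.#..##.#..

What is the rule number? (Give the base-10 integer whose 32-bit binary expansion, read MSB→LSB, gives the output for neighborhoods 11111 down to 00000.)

3570288246

  [31] ##### => #  t=0,i=0
  [30] ####. => #  t=0,i=1
  [29] ###.# => .  t=0,i=2
  [28] ###.. => #  t=2,i=13
  [27] ##.## => .  t=2,i=10
  [26] ##.#. => #  t=0,i=3
  [25] ##..# => .  t=0,i=12
  [24] ##... => .  t=0,i=16
  [23] #.### => #  t=2,i=11
  [22] #.##. => #  t=3,i=15
  [21] #.#.# => .  t=3,i=23
  [20] #.#.. => .  t=0,i=4
  [19] #..## => #  t=0,i=13
  [18] #..#. => #  t=1,i=16
  [17] #...# => #  t=0,i=17
  [16] #.... => .  t=0,i=6
  [15] .#### => .  t=0,i=20
  [14] .###. => #  t=2,i=12
  [13] .##.# => .  t=2,i=0
  [12] .##.. => .  t=0,i=11
  [11] .#.## => .  t=4,i=1
  [10] .#.#. => #  t=1,i=9
  [9] .#..# => #  t=1,i=11
  [8] .#... => .  t=0,i=5
  [7] ..### => .  t=0,i=19
  [6] ..##. => #  t=0,i=10
  [5] ..#.# => #  t=1,i=8
  [4] ..#.. => #  t=1,i=17
  [3] ...## => .  t=0,i=9
  [2] ...#. => #  t=1,i=7
  [1] ....# => #  t=0,i=8
  [0] ..... => .  t=0,i=7
  bits 11010100110011100100011001110110 = 3570288246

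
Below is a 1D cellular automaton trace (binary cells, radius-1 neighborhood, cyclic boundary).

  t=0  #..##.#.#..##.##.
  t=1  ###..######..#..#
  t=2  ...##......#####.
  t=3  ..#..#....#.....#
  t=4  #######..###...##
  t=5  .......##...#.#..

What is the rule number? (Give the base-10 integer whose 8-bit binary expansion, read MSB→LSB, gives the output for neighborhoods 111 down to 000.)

  [7] ### => .  t=1,i=0
  [6] ##. => .  t=0,i=4
  [5] #.# => #  t=0,i=5
  [4] #.. => #  t=0,i=1
  [3] .## => .  t=0,i=3
  [2] .#. => #  t=0,i=0
  [1] ..# => #  t=0,i=2
  [0] ... => .  t=2,i=0
  bits 00110110 = 54

54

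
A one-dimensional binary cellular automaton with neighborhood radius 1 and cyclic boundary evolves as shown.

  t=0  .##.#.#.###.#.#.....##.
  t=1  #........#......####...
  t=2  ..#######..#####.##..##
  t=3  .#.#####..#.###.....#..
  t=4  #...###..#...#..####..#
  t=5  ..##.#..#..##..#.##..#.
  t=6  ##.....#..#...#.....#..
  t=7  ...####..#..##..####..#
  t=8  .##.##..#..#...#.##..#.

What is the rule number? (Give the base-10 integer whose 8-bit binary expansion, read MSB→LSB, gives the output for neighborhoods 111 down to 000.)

131

  nb ###: next=#  (t=0,i=9, bit7=1)
  nb ##.: next=.  (t=0,i=2, bit6=0)
  nb #.#: next=.  (t=0,i=3, bit5=0)
  nb #..: next=.  (t=0,i=15, bit4=0)
  nb .##: next=.  (t=0,i=1, bit3=0)
  nb .#.: next=.  (t=0,i=4, bit2=0)
  nb ..#: next=#  (t=0,i=0, bit1=1)
  nb ...: next=#  (t=0,i=16, bit0=1)
  bits 10000011 = 131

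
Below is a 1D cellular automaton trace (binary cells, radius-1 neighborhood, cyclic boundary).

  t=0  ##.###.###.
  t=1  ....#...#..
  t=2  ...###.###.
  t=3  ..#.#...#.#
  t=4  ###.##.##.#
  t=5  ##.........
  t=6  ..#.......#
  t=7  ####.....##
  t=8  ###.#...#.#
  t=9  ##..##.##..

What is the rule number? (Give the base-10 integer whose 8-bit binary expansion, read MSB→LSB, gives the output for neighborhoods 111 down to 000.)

150

  nb ###: next=#  (t=0,i=4, bit7=1)
  nb ##.: next=.  (t=0,i=1, bit6=0)
  nb #.#: next=.  (t=0,i=2, bit5=0)
  nb #..: next=#  (t=1,i=5, bit4=1)
  nb .##: next=.  (t=0,i=0, bit3=0)
  nb .#.: next=#  (t=1,i=4, bit2=1)
  nb ..#: next=#  (t=1,i=3, bit1=1)
  nb ...: next=.  (t=1,i=0, bit0=0)
  bits 10010110 = 150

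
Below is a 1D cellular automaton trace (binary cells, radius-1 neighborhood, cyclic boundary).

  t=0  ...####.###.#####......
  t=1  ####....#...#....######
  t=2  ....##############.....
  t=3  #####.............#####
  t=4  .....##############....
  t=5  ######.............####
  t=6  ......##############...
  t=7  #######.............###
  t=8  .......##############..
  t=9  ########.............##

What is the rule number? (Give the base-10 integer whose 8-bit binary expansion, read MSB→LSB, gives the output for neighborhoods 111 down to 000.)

  [7] ### => .  t=0,i=4
  [6] ##. => .  t=0,i=6
  [5] #.# => .  t=0,i=7
  [4] #.. => #  t=0,i=17
  [3] .## => #  t=0,i=3
  [2] .#. => #  t=1,i=8
  [1] ..# => #  t=0,i=2
  [0] ... => #  t=0,i=0
  bits 00011111 = 31

31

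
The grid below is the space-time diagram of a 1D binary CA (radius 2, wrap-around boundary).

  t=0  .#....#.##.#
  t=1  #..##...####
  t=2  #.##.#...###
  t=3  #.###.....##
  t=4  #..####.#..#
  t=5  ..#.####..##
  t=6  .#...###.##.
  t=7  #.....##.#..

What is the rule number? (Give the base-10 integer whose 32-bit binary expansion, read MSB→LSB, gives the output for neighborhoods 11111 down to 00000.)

  nb #####: next=#  (t=1,i=10, bit31=1)
  nb ####.: next=#  (t=1,i=11, bit30=1)
  nb ###.#: next=#  (t=2,i=0, bit29=1)
  nb ###..: next=#  (t=1,i=0, bit28=1)
  nb ##.##: next=.  (t=2,i=1, bit27=0)
  nb ##.#.: next=#  (t=0,i=10, bit26=1)
  nb ##..#: next=.  (t=1,i=1, bit25=0)
  nb ##...: next=#  (t=1,i=5, bit24=1)
  nb #.###: next=.  (t=3,i=2, bit23=0)
  nb #.##.: next=#  (t=0,i=8, bit22=1)
  nb #.#.#: next=#  (t=0,i=11, bit21=1)
  nb #.#..: next=.  (t=0,i=1, bit20=0)
  nb #..##: next=#  (t=1,i=2, bit19=1)
  nb #..#.: next=#  (t=5,i=1, bit18=1)
  nb #...#: next=.  (t=1,i=6, bit17=0)
  nb #....: next=#  (t=0,i=3, bit16=1)
  nb .####: next=#  (t=1,i=9, bit15=1)
  nb .###.: next=#  (t=3,i=3, bit14=1)
  nb .##.#: next=#  (t=0,i=9, bit13=1)
  nb .##..: next=.  (t=1,i=4, bit12=0)
  nb .#.##: next=.  (t=0,i=7, bit11=0)
  nb .#.#.: next=#  (t=0,i=0, bit10=1)
  nb .#..#: next=.  (t=4,i=9, bit9=0)
  nb .#...: next=.  (t=0,i=2, bit8=0)
  nb ..###: next=.  (t=1,i=8, bit7=0)
  nb ..##.: next=#  (t=1,i=3, bit6=1)
  nb ..#.#: next=.  (t=0,i=6, bit5=0)
  nb ..#..: next=.  (t=6,i=1, bit4=0)
  nb ...##: next=.  (t=1,i=7, bit3=0)
  nb ...#.: next=.  (t=0,i=5, bit2=0)
  nb ....#: next=#  (t=0,i=4, bit1=1)
  nb .....: next=.  (t=3,i=7, bit0=0)
  bits 11110101011011011110010001000010 = 4117619778

4117619778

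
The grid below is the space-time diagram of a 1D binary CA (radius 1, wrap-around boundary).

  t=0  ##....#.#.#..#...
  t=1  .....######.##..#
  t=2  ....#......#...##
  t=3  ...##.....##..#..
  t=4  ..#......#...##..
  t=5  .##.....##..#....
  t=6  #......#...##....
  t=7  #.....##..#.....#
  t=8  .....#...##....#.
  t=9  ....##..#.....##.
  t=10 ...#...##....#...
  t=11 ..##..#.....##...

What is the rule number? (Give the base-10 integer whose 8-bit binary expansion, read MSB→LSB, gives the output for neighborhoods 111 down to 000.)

  ###|.  b7=0 t=1,i=6
  ##.|.  b6=0 t=0,i=1
  #.#|#  b5=1 t=0,i=7
  #..|.  b4=0 t=0,i=2
  .##|.  b3=0 t=0,i=0
  .#.|#  b2=1 t=0,i=6
  ..#|#  b1=1 t=0,i=5
  ...|.  b0=0 t=0,i=3
  bits 00100110 = 38

38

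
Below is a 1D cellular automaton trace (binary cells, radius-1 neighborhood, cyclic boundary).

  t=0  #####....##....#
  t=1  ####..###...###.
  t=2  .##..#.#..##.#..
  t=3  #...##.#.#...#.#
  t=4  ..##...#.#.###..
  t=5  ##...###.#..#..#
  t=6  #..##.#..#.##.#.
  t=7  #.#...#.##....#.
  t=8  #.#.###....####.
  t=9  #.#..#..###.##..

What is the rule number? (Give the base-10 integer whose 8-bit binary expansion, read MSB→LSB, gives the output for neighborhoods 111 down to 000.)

  [7] ### => #  t=0,i=0
  [6] ##. => .  t=0,i=4
  [5] #.# => .  t=1,i=15
  [4] #.. => .  t=0,i=5
  [3] .## => .  t=0,i=9
  [2] .#. => #  t=2,i=5
  [1] ..# => #  t=0,i=8
  [0] ... => #  t=0,i=6
  bits 10000111 = 135

135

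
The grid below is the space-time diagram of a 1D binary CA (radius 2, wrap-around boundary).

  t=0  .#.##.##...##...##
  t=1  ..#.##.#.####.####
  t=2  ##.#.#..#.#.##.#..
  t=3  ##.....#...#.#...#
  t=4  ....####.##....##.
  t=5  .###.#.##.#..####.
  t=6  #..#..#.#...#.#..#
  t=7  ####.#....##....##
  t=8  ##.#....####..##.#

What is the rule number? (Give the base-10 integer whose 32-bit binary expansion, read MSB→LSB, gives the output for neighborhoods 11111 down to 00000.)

  nb #####: next=#  (t=7,i=0, bit31=1)
  nb ####.: next=.  (t=1,i=11, bit30=0)
  nb ###.#: next=#  (t=1,i=12, bit29=1)
  nb ###..: next=.  (t=1,i=17, bit28=0)
  nb ##.##: next=#  (t=0,i=5, bit27=1)
  nb ##.#.: next=.  (t=0,i=0, bit26=0)
  nb ##..#: next=#  (t=1,i=0, bit25=1)
  nb ##...: next=.  (t=0,i=8, bit24=0)
  nb #.###: next=.  (t=1,i=9, bit23=0)
  nb #.##.: next=.  (t=0,i=3, bit22=0)
  nb #.#.#: next=.  (t=0,i=1, bit21=0)
  nb #.#..: next=.  (t=2,i=5, bit20=0)
  nb #..##: next=#  (t=2,i=17, bit19=1)
  nb #..#.: next=#  (t=1,i=1, bit18=1)
  nb #...#: next=#  (t=0,i=9, bit17=1)
  nb #....: next=.  (t=3,i=3, bit16=0)
  nb .####: next=#  (t=1,i=10, bit15=1)
  nb .###.: next=.  (t=3,i=0, bit14=0)
  nb .##.#: next=#  (t=0,i=4, bit13=1)
  nb .##..: next=#  (t=0,i=7, bit12=1)
  nb .#.##: next=#  (t=0,i=2, bit11=1)
  nb .#.#.: next=.  (t=2,i=4, bit10=0)
  nb .#..#: next=.  (t=2,i=6, bit9=0)
  nb .#...: next=.  (t=3,i=8, bit8=0)
  nb ..###: next=.  (t=3,i=17, bit7=0)
  nb ..##.: next=#  (t=0,i=11, bit6=1)
  nb ..#.#: next=.  (t=1,i=2, bit5=0)
  nb ..#..: next=#  (t=3,i=7, bit4=1)
  nb ...##: next=#  (t=0,i=10, bit3=1)
  nb ...#.: next=#  (t=3,i=6, bit2=1)
  nb ....#: next=#  (t=3,i=5, bit1=1)
  nb .....: next=#  (t=3,i=4, bit0=1)
  bits 10101010000011101011100001011111 = 2853091423

2853091423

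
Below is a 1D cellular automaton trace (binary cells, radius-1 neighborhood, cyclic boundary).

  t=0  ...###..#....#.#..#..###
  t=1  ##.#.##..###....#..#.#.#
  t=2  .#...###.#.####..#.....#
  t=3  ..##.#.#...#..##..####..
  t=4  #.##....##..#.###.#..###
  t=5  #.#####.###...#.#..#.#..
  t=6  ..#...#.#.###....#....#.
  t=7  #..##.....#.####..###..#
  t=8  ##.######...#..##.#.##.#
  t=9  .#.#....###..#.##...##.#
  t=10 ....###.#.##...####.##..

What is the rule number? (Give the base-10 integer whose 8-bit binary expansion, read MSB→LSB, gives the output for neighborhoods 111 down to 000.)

89

  ### -> .   bit 7 = 0  t=0,i=4
  ##. -> #   bit 6 = 1  t=0,i=5
  #.# -> .   bit 5 = 0  t=0,i=14
  #.. -> #   bit 4 = 1  t=0,i=0
  .## -> #   bit 3 = 1  t=0,i=3
  .#. -> .   bit 2 = 0  t=0,i=8
  ..# -> .   bit 1 = 0  t=0,i=2
  ... -> #   bit 0 = 1  t=0,i=1
  bits 01011001 = 89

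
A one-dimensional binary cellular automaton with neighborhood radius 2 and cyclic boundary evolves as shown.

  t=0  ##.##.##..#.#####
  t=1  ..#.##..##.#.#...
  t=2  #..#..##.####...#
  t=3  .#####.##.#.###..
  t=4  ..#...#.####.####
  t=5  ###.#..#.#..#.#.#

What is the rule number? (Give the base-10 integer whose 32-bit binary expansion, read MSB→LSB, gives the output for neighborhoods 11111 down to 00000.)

  nb #####: next=.  (t=0,i=14, bit31=0)
  nb ####.: next=.  (t=0,i=0, bit30=0)
  nb ###.#: next=.  (t=0,i=1, bit29=0)
  nb ###..: next=#  (t=2,i=12, bit28=1)
  nb ##.##: next=#  (t=0,i=2, bit27=1)
  nb ##.#.: next=#  (t=1,i=10, bit26=1)
  nb ##..#: next=#  (t=0,i=8, bit25=1)
  nb ##...: next=#  (t=2,i=13, bit24=1)
  nb #.###: next=.  (t=0,i=12, bit23=0)
  nb #.##.: next=.  (t=0,i=3, bit22=0)
  nb #.#.#: next=#  (t=1,i=11, bit21=1)
  nb #.#..: next=.  (t=1,i=13, bit20=0)
  nb #..##: next=#  (t=1,i=7, bit19=1)
  nb #..#.: next=#  (t=0,i=9, bit18=1)
  nb #...#: next=#  (t=2,i=14, bit17=1)
  nb #....: next=.  (t=1,i=15, bit16=0)
  nb .####: next=#  (t=0,i=13, bit15=1)
  nb .###.: next=#  (t=3,i=13, bit14=1)
  nb .##.#: next=#  (t=0,i=4, bit13=1)
  nb .##..: next=.  (t=0,i=7, bit12=0)
  nb .#.##: next=#  (t=0,i=11, bit11=1)
  nb .#.#.: next=#  (t=1,i=12, bit10=1)
  nb .#..#: next=#  (t=2,i=4, bit9=1)
  nb .#...: next=.  (t=1,i=14, bit8=0)
  nb ..###: next=.  (t=3,i=1, bit7=0)
  nb ..##.: next=.  (t=1,i=8, bit6=0)
  nb ..#.#: next=.  (t=0,i=10, bit5=0)
  nb ..#..: next=#  (t=2,i=3, bit4=1)
  nb ...##: next=.  (t=2,i=15, bit3=0)
  nb ...#.: next=.  (t=1,i=1, bit2=0)
  nb ....#: next=#  (t=1,i=0, bit1=1)
  nb .....: next=#  (t=1,i=16, bit0=1)
  bits 00011111001011101110111000010011 = 523169299

523169299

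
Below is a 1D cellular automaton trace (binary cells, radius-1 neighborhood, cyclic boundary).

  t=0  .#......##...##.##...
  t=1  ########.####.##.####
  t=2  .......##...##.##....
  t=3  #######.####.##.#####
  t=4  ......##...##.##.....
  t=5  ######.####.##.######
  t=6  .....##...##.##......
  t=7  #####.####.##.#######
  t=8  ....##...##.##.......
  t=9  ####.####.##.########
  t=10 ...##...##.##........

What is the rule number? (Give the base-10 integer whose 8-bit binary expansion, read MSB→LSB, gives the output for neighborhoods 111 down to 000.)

119

  ###|.  b7=0 t=1,i=0
  ##.|#  b6=1 t=0,i=9
  #.#|#  b5=1 t=0,i=15
  #..|#  b4=1 t=0,i=2
  .##|.  b3=0 t=0,i=8
  .#.|#  b2=1 t=0,i=1
  ..#|#  b1=1 t=0,i=0
  ...|#  b0=1 t=0,i=3
  bits 01110111 = 119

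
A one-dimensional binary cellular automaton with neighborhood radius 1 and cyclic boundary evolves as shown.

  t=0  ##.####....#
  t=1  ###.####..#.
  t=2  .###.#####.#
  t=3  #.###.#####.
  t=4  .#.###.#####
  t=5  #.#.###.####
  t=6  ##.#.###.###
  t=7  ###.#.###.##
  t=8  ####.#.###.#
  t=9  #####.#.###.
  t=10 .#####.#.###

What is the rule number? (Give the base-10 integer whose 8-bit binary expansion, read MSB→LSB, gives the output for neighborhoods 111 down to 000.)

242

  ### -> #   bit 7 = 1  t=0,i=0
  ##. -> #   bit 6 = 1  t=0,i=1
  #.# -> #   bit 5 = 1  t=0,i=2
  #.. -> #   bit 4 = 1  t=0,i=7
  .## -> .   bit 3 = 0  t=0,i=3
  .#. -> .   bit 2 = 0  t=1,i=10
  ..# -> #   bit 1 = 1  t=0,i=10
  ... -> .   bit 0 = 0  t=0,i=8
  bits 11110010 = 242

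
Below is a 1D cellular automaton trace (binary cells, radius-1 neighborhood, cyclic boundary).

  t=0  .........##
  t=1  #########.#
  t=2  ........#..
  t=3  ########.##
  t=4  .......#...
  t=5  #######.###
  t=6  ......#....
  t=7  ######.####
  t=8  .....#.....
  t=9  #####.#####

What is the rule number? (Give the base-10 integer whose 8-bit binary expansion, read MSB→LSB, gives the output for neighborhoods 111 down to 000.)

  nb ###: next=.  (t=1,i=0, bit7=0)
  nb ##.: next=#  (t=0,i=10, bit6=1)
  nb #.#: next=.  (t=1,i=9, bit5=0)
  nb #..: next=#  (t=0,i=0, bit4=1)
  nb .##: next=.  (t=0,i=9, bit3=0)
  nb .#.: next=.  (t=2,i=8, bit2=0)
  nb ..#: next=#  (t=0,i=8, bit1=1)
  nb ...: next=#  (t=0,i=1, bit0=1)
  bits 01010011 = 83

83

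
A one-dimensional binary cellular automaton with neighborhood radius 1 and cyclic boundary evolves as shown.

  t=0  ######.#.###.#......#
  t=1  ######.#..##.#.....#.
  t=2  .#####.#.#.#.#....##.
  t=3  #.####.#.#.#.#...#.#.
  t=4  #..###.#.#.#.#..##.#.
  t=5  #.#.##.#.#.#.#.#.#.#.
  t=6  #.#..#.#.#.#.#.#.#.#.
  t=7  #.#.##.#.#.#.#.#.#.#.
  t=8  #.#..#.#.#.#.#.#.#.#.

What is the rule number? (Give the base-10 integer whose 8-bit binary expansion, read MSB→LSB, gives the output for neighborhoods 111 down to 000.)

  ###|#  b7=1 t=0,i=0
  ##.|#  b6=1 t=0,i=5
  #.#|.  b5=0 t=0,i=6
  #..|.  b4=0 t=0,i=14
  .##|.  b3=0 t=0,i=9
  .#.|#  b2=1 t=0,i=7
  ..#|#  b1=1 t=0,i=19
  ...|.  b0=0 t=0,i=15
  bits 11000110 = 198

198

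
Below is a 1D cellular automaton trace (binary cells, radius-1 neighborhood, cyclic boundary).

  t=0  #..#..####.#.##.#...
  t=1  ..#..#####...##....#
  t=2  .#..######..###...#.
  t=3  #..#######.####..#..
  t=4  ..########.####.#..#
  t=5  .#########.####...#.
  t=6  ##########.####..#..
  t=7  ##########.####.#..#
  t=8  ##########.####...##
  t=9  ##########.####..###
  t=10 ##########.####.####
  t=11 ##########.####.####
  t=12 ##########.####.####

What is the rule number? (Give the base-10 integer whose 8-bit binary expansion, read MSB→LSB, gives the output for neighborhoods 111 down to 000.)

  [7] ### => #  t=0,i=7
  [6] ##. => #  t=0,i=9
  [5] #.# => .  t=0,i=10
  [4] #.. => .  t=0,i=1
  [3] .## => #  t=0,i=6
  [2] .#. => .  t=0,i=0
  [1] ..# => #  t=0,i=2
  [0] ... => .  t=0,i=18
  bits 11001010 = 202

202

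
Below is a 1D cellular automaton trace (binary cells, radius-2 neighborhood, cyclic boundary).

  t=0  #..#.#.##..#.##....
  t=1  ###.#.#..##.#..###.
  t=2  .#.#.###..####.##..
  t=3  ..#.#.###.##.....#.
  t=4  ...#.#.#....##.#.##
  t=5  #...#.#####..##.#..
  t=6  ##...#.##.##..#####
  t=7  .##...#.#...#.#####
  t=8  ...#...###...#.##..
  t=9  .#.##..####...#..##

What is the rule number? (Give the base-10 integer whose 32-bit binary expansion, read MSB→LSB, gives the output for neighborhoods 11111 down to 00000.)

2534797202

  ##### -> #   bit 31 = 1  t=5,i=8
  ####. -> .   bit 30 = 0  t=2,i=12
  ###.# -> .   bit 29 = 0  t=1,i=2
  ###.. -> #   bit 28 = 1  t=2,i=7
  ##.## -> .   bit 27 = 0  t=1,i=18
  ##.#. -> #   bit 26 = 1  t=1,i=3
  ##..# -> #   bit 25 = 1  t=0,i=9
  ##... -> #   bit 24 = 1  t=0,i=15
  #.### -> .   bit 23 = 0  t=1,i=0
  #.##. -> .   bit 22 = 0  t=0,i=7
  #.#.# -> .   bit 21 = 0  t=0,i=5
  #.#.. -> #   bit 20 = 1  t=1,i=6
  #..## -> .   bit 19 = 0  t=1,i=8
  #..#. -> #   bit 18 = 1  t=0,i=2
  #...# -> .   bit 17 = 0  t=2,i=18
  #.... -> #   bit 16 = 1  t=0,i=16
  .#### -> #   bit 15 = 1  t=2,i=11
  .###. -> #   bit 14 = 1  t=1,i=1
  .##.# -> #   bit 13 = 1  t=1,i=10
  .##.. -> .   bit 12 = 0  t=0,i=8
  .#.## -> #   bit 11 = 1  t=0,i=6
  .#.#. -> #   bit 10 = 1  t=0,i=4
  .#..# -> #   bit 9 = 1  t=0,i=1
  .#... -> #   bit 8 = 1  t=3,i=18
  ..### -> #   bit 7 = 1  t=1,i=15
  ..##. -> .   bit 6 = 0  t=1,i=9
  ..#.# -> .   bit 5 = 0  t=0,i=3
  ..#.. -> #   bit 4 = 1  t=0,i=0
  ...## -> .   bit 3 = 0  t=4,i=11
  ...#. -> .   bit 2 = 0  t=0,i=18
  ....# -> #   bit 1 = 1  t=0,i=17
  ..... -> .   bit 0 = 0  t=3,i=14
  bits 10010111000101011110111110010010 = 2534797202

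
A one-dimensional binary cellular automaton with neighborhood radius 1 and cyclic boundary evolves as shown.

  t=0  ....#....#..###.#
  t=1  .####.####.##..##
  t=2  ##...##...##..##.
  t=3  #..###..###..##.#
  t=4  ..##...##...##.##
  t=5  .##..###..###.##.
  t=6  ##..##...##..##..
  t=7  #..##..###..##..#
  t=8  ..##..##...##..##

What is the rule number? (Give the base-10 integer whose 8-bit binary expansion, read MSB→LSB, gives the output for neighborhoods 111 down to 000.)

47

  nb ###: next=.  (t=0,i=13, bit7=0)
  nb ##.: next=.  (t=0,i=14, bit6=0)
  nb #.#: next=#  (t=0,i=15, bit5=1)
  nb #..: next=.  (t=0,i=0, bit4=0)
  nb .##: next=#  (t=0,i=12, bit3=1)
  nb .#.: next=#  (t=0,i=4, bit2=1)
  nb ..#: next=#  (t=0,i=3, bit1=1)
  nb ...: next=#  (t=0,i=1, bit0=1)
  bits 00101111 = 47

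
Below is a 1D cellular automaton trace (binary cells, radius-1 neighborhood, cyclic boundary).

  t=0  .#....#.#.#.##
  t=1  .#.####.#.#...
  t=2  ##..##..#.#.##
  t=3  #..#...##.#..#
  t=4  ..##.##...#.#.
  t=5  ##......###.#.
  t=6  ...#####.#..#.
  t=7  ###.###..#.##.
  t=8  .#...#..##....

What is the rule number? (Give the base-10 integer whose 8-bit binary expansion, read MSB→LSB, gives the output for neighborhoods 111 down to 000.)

  ### -> #   bit 7 = 1  t=1,i=4
  ##. -> .   bit 6 = 0  t=0,i=13
  #.# -> .   bit 5 = 0  t=0,i=0
  #.. -> .   bit 4 = 0  t=0,i=2
  .## -> .   bit 3 = 0  t=0,i=12
  .#. -> #   bit 2 = 1  t=0,i=1
  ..# -> #   bit 1 = 1  t=0,i=5
  ... -> #   bit 0 = 1  t=0,i=3
  bits 10000111 = 135

135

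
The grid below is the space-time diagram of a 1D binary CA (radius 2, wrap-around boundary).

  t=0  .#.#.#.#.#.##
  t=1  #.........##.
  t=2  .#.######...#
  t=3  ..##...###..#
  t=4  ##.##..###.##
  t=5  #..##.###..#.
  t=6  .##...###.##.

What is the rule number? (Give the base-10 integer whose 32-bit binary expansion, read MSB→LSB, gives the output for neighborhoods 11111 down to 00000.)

  #####|.  b31=0 t=2,i=5
  ####.|#  b30=1 t=2,i=7
  ###.#|.  b29=0 t=4,i=1
  ###..|#  b28=1 t=2,i=8
  ##.##|.  b27=0 t=4,i=2
  ##.#.|#  b26=1 t=0,i=0
  ##..#|.  b25=0 t=3,i=10
  ##...|#  b24=1 t=2,i=9
  #.###|#  b23=1 t=2,i=3
  #.##.|#  b22=1 t=0,i=11
  #.#.#|.  b21=0 t=0,i=1
  #.#..|.  b20=0 t=1,i=0
  #..##|#  b19=1 t=3,i=1
  #..#.|#  b18=1 t=3,i=11
  #...#|.  b17=0 t=2,i=10
  #....|.  b16=0 t=1,i=2
  .####|.  b15=0 t=2,i=4
  .###.|#  b14=1 t=3,i=8
  .##.#|.  b13=0 t=0,i=12
  .##..|#  b12=1 t=3,i=3
  .#.##|#  b11=1 t=0,i=10
  .#.#.|.  b10=0 t=0,i=2
  .#..#|#  b9=1 t=3,i=0
  .#...|#  b8=1 t=1,i=1
  ..###|#  b7=1 t=3,i=7
  ..##.|.  b6=0 t=1,i=10
  ..#.#|#  b5=1 t=2,i=12
  ..#..|#  b4=1 t=3,i=12
  ...##|.  b3=0 t=1,i=9
  ...#.|.  b2=0 t=2,i=11
  ....#|#  b1=1 t=1,i=8
  .....|#  b0=1 t=1,i=3
  bits 01010101110011000101101110110011 = 1439456179

1439456179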